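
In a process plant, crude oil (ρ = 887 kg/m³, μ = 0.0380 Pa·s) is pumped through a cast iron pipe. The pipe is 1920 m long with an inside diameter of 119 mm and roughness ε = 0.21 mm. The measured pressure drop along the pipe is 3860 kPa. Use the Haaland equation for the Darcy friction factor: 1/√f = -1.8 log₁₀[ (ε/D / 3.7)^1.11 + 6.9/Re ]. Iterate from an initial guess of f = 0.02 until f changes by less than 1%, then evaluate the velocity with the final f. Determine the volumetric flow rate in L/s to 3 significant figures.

Q ≈ 45.4 L/s

Rearranging Darcy-Weisbach: V = √(2·ΔP·D/(f·L·ρ)). With ε/D = 0.00021/0.119 = 0.00176, iterate starting from f = 0.02:
  f = 0.02 → V = √(2·3.86e+06·0.119/(0.02·1920·887)) = 5.193 m/s; Re = ρVD/μ = 1.443e+04; f → 0.03081
  f = 0.03081 → V = 4.184 m/s; Re = 1.162e+04; f → 0.03217
  f = 0.03217 → V = 4.095 m/s; Re = 1.137e+04; f → 0.03232
Converged (Δf/f < 1%). With the final f = 0.03232: V = √(2·3.86e+06·0.119/(0.03232·1920·887)) = 4.085 m/s.
Q = V·A = 4.085·(π/4·0.119²) = 0.04544 m³/s = 45.4 L/s.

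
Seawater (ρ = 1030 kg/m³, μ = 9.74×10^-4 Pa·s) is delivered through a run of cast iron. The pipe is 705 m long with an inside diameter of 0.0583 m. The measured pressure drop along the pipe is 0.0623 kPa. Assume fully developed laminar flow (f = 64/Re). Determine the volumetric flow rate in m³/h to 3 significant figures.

For laminar flow, f = 64/Re with Re = ρVD/μ, so Darcy-Weisbach reduces to ΔP = 32μLV/D². Solving for V: V = ΔP·D²/(32μL) = 62.3·(0.0583)²/(32·0.000974·705) = 0.009637 m/s.
Check: Re = ρVD/μ = 1030·0.009637·0.0583/0.000974 = 594.1 < 2300, so the laminar assumption holds.
Q = V·A = 0.009637·(π/4·0.0583²) = 2.572e-05 m³/s = 0.0926 m³/h.

Q ≈ 0.0926 m³/h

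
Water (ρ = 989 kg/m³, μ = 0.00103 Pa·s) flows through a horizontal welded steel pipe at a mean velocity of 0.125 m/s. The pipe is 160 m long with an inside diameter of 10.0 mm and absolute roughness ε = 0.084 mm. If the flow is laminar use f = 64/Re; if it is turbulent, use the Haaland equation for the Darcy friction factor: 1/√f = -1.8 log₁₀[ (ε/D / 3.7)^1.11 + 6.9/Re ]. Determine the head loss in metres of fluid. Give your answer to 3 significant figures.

Reynolds number Re = ρVD/μ = 989 · 0.125 · 0.01 / 0.00103 = 1200.
Re < 2300 → laminar flow, so f = 64/Re = 64/1200 = 0.05332 (the turbulent correlation is not needed).
Darcy-Weisbach: ΔP = f(L/D)(ρV²/2) = 0.05332·(160/0.01)·(989·0.125²/2) = 0.05332·1.6e+04·7.727 = 6592 Pa.
Head loss h_f = ΔP/(ρg) = 6592/(989·9.81) = 0.679 m.

h_f ≈ 0.679 m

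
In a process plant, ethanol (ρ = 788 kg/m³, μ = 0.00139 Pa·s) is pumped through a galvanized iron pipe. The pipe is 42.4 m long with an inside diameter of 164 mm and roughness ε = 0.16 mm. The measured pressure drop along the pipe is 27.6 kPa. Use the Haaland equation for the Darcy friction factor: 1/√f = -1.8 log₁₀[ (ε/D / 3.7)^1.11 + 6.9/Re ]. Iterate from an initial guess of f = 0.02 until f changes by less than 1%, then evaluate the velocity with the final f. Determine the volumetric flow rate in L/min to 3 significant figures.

Q ≈ 4630 L/min

Rearranging Darcy-Weisbach: V = √(2·ΔP·D/(f·L·ρ)). With ε/D = 0.00016/0.164 = 0.000976, iterate starting from f = 0.02:
  f = 0.02 → V = √(2·2.76e+04·0.164/(0.02·42.4·788)) = 3.681 m/s; Re = ρVD/μ = 3.422e+05; f → 0.02032
  f = 0.02032 → V = 3.652 m/s; Re = 3.395e+05; f → 0.02033
Converged (Δf/f < 1%). With the final f = 0.02033: V = √(2·2.76e+04·0.164/(0.02033·42.4·788)) = 3.651 m/s.
Q = V·A = 3.651·(π/4·0.164²) = 0.07713 m³/s = 4630 L/min.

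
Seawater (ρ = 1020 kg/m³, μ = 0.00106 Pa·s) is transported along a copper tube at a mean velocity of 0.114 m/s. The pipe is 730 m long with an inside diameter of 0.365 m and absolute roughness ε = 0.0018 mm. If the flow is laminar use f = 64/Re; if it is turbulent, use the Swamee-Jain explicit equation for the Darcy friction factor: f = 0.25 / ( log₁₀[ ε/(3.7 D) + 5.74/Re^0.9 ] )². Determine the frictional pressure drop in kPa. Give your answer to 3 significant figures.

ΔP ≈ 0.290 kPa

Reynolds number Re = ρVD/μ = 1020 · 0.114 · 0.365 / 0.00106 = 4.004e+04.
Re > 4000 → turbulent. Relative roughness ε/D = 1.8e-06/0.365 = 4.93e-06. Swamee-Jain: f = 0.25/(log₁₀[4.93e-06/3.7 + 5.74/4.004e+04^0.9])² = 0.25/(log₁₀[1.33e-06 + 0.000414])² = 0.25/(-3.382)² = 0.02186.
Darcy-Weisbach: ΔP = f(L/D)(ρV²/2) = 0.02186·(730/0.365)·(1020·0.114²/2) = 0.02186·2000·6.628 = 289.7 Pa.
ΔP = 289.7 Pa = 0.290 kPa.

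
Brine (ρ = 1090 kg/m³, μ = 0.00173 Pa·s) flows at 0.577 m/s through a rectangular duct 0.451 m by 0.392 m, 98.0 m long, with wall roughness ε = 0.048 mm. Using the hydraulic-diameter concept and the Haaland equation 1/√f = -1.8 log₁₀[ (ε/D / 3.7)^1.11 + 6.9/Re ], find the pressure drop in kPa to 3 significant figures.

Hydraulic diameter D_h = 4A/P = 4·(0.451·0.392)/(2·(0.451+0.392)) = 0.7072/1.686 = 0.4194 m.
Re = ρVD_h/μ = 1090·0.577·0.4194/0.00173 = 1.525e+05.
ε/D_h = 4.8e-05/0.4194 = 0.000114; Haaland gives 1/√f = -1.8 log₁₀[9.87e-06+4.53e-05] = 7.666, so f = 0.01702.
ΔP = f(L/D_h)(ρV²/2) = 0.01702·98/0.4194·181.4 = 721.5 Pa.
ΔP = 0.721 kPa.

ΔP ≈ 0.721 kPa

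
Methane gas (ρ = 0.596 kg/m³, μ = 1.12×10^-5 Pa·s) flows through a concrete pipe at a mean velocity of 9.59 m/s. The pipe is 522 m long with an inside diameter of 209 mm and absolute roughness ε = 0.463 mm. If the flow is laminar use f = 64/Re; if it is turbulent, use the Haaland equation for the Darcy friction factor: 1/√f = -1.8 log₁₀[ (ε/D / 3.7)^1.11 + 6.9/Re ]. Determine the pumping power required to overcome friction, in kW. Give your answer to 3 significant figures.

Reynolds number Re = ρVD/μ = 0.596 · 9.59 · 0.209 / 1.12e-05 = 1.067e+05.
Re > 4000 → turbulent. Relative roughness ε/D = 0.000463/0.209 = 0.00222. Haaland: 1/√f = -1.8 log₁₀[(0.00222/3.7)^1.11 + 6.9/1.067e+05] = -1.8 log₁₀[0.000265 + 6.47e-05] = 6.268, so f = 0.02545.
Darcy-Weisbach: ΔP = f(L/D)(ρV²/2) = 0.02545·(522/0.209)·(0.596·9.59²/2) = 0.02545·2498·27.41 = 1742 Pa.
Q = V·A = 9.59·0.03431 = 0.329 m³/s.
Pumping power P = QΔP = 0.329·1742 = 573.2 W = 0.573 kW.

P ≈ 0.573 kW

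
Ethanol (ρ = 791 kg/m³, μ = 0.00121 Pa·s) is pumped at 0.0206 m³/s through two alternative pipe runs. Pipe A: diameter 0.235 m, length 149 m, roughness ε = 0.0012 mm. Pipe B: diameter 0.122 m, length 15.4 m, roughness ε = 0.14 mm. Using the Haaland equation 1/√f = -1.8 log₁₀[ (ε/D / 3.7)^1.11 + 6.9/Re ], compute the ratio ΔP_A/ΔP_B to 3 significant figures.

Pipe A: V = Q/A = 0.0206/0.04337 = 0.4749 m/s; Re = 7.296e+04; ε/D = 5.11e-06; Haaland → f = 0.01907; ΔP_A = f(L/D)(ρV²/2) = 1079 Pa.
Pipe B: V = Q/A = 0.0206/0.01169 = 1.762 m/s; Re = 1.405e+05; ε/D = 0.00115; Haaland → f = 0.02191; ΔP_B = f(L/D)(ρV²/2) = 3397 Pa.
ΔP_A/ΔP_B = 1079/3397 = 0.318.

ΔP_A/ΔP_B ≈ 0.318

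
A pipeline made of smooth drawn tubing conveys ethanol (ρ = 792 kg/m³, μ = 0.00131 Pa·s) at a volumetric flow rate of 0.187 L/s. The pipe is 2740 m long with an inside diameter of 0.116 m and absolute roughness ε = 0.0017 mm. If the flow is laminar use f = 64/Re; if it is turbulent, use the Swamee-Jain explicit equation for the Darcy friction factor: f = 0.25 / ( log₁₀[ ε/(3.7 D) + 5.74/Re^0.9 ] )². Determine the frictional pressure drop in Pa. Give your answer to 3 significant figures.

ΔP ≈ 151 Pa

Q = 0.187 L/s = 0.187/1000 = 0.000187 m³/s.
Cross-sectional area A = πD²/4 = π(0.116)²/4 = 0.01057 m²; mean velocity V = Q/A = 0.000187/0.01057 = 0.01769 m/s.
Reynolds number Re = ρVD/μ = 792 · 0.01769 · 0.116 / 0.00131 = 1241.
Re < 2300 → laminar flow, so f = 64/Re = 64/1241 = 0.05157 (the turbulent correlation is not needed).
Darcy-Weisbach: ΔP = f(L/D)(ρV²/2) = 0.05157·(2740/0.116)·(792·0.01769²/2) = 0.05157·2.362e+04·0.124 = 151 Pa.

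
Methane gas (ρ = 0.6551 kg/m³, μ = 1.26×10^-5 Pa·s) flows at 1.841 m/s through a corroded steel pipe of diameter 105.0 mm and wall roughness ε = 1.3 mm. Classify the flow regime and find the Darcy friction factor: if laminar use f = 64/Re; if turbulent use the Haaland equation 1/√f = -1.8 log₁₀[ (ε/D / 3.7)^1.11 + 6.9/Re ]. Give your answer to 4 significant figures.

f ≈ 0.04543

Re = ρVD/μ = 0.6551·1.841·0.105/1.26e-05 = 1.005e+04.
Re > 4000 → turbulent. ε/D = 0.0013/0.105 = 0.0124; Haaland: 1/√f = -1.8 log₁₀[0.00179 + 0.000687] = 4.692, so f = 0.04543.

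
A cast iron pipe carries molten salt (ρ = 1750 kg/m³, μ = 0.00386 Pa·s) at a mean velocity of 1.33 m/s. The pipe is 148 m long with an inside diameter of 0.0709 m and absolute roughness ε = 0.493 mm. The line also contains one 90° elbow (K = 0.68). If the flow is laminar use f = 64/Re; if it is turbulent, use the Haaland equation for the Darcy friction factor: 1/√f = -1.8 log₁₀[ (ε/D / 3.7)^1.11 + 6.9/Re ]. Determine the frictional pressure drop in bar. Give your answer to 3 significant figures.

ΔP ≈ 1.15 bar

Reynolds number Re = ρVD/μ = 1750 · 1.33 · 0.0709 / 0.00386 = 4.275e+04.
Re > 4000 → turbulent. Relative roughness ε/D = 0.000493/0.0709 = 0.00695. Haaland: 1/√f = -1.8 log₁₀[(0.00695/3.7)^1.11 + 6.9/4.275e+04] = -1.8 log₁₀[0.000942 + 0.000161] = 5.323, so f = 0.03529.
Total minor-loss coefficient ΣK = 1·0.68 = 0.68.
ΔP = [f·L/D + ΣK]·(ρV²/2) = [0.03529·148/0.0709 + 0.68]·(1750·1.33²/2) = [73.67 + 0.68]·1548 = 1.151e+05 Pa.
ΔP = 1.151e+05 Pa = 1.15 bar.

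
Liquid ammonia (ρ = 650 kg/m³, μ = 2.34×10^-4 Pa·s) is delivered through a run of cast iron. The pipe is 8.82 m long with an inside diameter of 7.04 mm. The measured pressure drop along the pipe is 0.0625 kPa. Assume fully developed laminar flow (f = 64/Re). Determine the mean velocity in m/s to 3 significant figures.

For laminar flow, f = 64/Re with Re = ρVD/μ, so Darcy-Weisbach reduces to ΔP = 32μLV/D². Solving for V: V = ΔP·D²/(32μL) = 62.5·(0.00704)²/(32·0.000234·8.82) = 0.0469 m/s.
Check: Re = ρVD/μ = 650·0.0469·0.00704/0.000234 = 917.2 < 2300, so the laminar assumption holds.

V ≈ 0.0469 m/s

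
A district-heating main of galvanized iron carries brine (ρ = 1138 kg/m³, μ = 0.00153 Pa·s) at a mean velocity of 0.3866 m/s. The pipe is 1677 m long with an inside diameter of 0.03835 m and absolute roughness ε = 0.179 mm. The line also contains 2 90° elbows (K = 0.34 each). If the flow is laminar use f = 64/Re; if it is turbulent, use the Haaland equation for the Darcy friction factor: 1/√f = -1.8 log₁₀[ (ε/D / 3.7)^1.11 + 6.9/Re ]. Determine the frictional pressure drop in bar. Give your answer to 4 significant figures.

Reynolds number Re = ρVD/μ = 1138 · 0.3866 · 0.03835 / 0.00153 = 1.103e+04.
Re > 4000 → turbulent. Relative roughness ε/D = 0.000179/0.03835 = 0.00467. Haaland: 1/√f = -1.8 log₁₀[(0.00467/3.7)^1.11 + 6.9/1.103e+04] = -1.8 log₁₀[0.000605 + 0.000626] = 5.238, so f = 0.03645.
Total minor-loss coefficient ΣK = 2·0.34 = 0.68.
ΔP = [f·L/D + ΣK]·(ρV²/2) = [0.03645·1677/0.03835 + 0.68]·(1138·0.3866²/2) = [1594 + 0.68]·85.04 = 1.356e+05 Pa.
ΔP = 1.356e+05 Pa = 1.356 bar.

ΔP ≈ 1.356 bar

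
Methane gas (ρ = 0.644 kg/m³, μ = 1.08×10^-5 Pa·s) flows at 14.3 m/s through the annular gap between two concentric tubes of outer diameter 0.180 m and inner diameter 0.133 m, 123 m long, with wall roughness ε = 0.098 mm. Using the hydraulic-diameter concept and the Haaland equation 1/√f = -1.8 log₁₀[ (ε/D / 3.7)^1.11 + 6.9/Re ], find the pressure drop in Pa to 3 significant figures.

ΔP ≈ 4660 Pa

Hydraulic diameter D_h = 4A/P = D_o - D_i = 0.18 - 0.133 = 0.047 m.
Re = ρVD_h/μ = 0.644·14.3·0.047/1.08e-05 = 4.008e+04.
ε/D_h = 9.8e-05/0.047 = 0.00209; Haaland gives 1/√f = -1.8 log₁₀[0.000247+0.000172] = 6.079, so f = 0.02706.
ΔP = f(L/D_h)(ρV²/2) = 0.02706·123/0.047·65.85 = 4663 Pa.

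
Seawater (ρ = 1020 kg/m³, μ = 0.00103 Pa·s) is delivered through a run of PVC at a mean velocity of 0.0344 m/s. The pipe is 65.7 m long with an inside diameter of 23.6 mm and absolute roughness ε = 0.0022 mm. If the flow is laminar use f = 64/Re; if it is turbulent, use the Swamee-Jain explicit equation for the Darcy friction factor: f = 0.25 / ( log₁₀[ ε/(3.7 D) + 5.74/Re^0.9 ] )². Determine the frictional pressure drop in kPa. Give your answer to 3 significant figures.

Reynolds number Re = ρVD/μ = 1020 · 0.0344 · 0.0236 / 0.00103 = 804.
Re < 2300 → laminar flow, so f = 64/Re = 64/804 = 0.07961 (the turbulent correlation is not needed).
Darcy-Weisbach: ΔP = f(L/D)(ρV²/2) = 0.07961·(65.7/0.0236)·(1020·0.0344²/2) = 0.07961·2784·0.6035 = 133.7 Pa.
ΔP = 133.7 Pa = 0.134 kPa.

ΔP ≈ 0.134 kPa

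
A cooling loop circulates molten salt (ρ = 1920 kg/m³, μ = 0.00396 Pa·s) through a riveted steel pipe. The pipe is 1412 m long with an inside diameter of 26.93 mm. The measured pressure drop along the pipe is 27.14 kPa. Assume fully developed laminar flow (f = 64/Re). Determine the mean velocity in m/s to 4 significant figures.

For laminar flow, f = 64/Re with Re = ρVD/μ, so Darcy-Weisbach reduces to ΔP = 32μLV/D². Solving for V: V = ΔP·D²/(32μL) = 2.714e+04·(0.02693)²/(32·0.00396·1412) = 0.11 m/s.
Check: Re = ρVD/μ = 1920·0.11·0.02693/0.00396 = 1436 < 2300, so the laminar assumption holds.

V ≈ 0.1100 m/s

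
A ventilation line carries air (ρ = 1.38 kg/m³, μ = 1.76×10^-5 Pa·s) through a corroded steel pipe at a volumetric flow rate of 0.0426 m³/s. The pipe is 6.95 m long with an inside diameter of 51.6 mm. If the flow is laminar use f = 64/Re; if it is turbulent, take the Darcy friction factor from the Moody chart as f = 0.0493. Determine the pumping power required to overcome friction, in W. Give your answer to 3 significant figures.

Cross-sectional area A = πD²/4 = π(0.0516)²/4 = 0.002091 m²; mean velocity V = Q/A = 0.0426/0.002091 = 20.37 m/s.
Reynolds number Re = ρVD/μ = 1.38 · 20.37 · 0.0516 / 1.76e-05 = 8.242e+04.
Re > 4000 → turbulent; use the Moody-chart value f = 0.0493.
Darcy-Weisbach: ΔP = f(L/D)(ρV²/2) = 0.0493·(6.95/0.0516)·(1.38·20.37²/2) = 0.0493·134.7·286.3 = 1901 Pa.
Pumping power P = QΔP = 0.0426·1901 = 81.00 W = 81.0 W.

P ≈ 81.0 W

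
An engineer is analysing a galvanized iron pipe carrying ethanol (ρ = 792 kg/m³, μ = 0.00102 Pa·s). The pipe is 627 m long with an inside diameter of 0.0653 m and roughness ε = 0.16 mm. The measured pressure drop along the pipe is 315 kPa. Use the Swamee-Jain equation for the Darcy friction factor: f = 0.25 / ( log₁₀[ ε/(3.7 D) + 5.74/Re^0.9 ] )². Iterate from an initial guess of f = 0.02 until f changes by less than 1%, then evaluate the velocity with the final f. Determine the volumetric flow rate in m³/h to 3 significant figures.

Q ≈ 21.3 m³/h

Rearranging Darcy-Weisbach: V = √(2·ΔP·D/(f·L·ρ)). With ε/D = 0.00016/0.0653 = 0.00245, iterate starting from f = 0.02:
  f = 0.02 → V = √(2·3.15e+05·0.0653/(0.02·627·792)) = 2.035 m/s; Re = ρVD/μ = 1.032e+05; f → 0.02642
  f = 0.02642 → V = 1.771 m/s; Re = 8.979e+04; f → 0.02662
Converged (Δf/f < 1%). With the final f = 0.02662: V = √(2·3.15e+05·0.0653/(0.02662·627·792)) = 1.764 m/s.
Q = V·A = 1.764·(π/4·0.0653²) = 0.005908 m³/s = 21.3 m³/h.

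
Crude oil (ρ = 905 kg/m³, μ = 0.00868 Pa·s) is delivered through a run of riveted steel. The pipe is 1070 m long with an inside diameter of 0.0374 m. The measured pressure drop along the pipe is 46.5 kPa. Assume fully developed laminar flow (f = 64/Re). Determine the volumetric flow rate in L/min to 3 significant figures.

Q ≈ 14.4 L/min

For laminar flow, f = 64/Re with Re = ρVD/μ, so Darcy-Weisbach reduces to ΔP = 32μLV/D². Solving for V: V = ΔP·D²/(32μL) = 4.65e+04·(0.0374)²/(32·0.00868·1070) = 0.2188 m/s.
Check: Re = ρVD/μ = 905·0.2188·0.0374/0.00868 = 853.4 < 2300, so the laminar assumption holds.
Q = V·A = 0.2188·(π/4·0.0374²) = 0.0002404 m³/s = 14.4 L/min.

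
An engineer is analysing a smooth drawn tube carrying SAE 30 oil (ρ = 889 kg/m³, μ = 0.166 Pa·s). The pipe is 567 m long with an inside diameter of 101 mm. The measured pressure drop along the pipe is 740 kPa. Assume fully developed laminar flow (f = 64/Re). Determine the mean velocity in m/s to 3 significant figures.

For laminar flow, f = 64/Re with Re = ρVD/μ, so Darcy-Weisbach reduces to ΔP = 32μLV/D². Solving for V: V = ΔP·D²/(32μL) = 7.4e+05·(0.101)²/(32·0.166·567) = 2.506 m/s.
Check: Re = ρVD/μ = 889·2.506·0.101/0.166 = 1356 < 2300, so the laminar assumption holds.

V ≈ 2.51 m/s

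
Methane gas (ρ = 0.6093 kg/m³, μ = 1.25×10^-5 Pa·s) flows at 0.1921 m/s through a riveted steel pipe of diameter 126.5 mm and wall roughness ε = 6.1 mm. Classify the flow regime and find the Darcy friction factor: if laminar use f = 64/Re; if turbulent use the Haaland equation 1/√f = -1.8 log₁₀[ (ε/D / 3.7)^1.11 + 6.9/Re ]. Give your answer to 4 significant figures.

Re = ρVD/μ = 0.6093·0.1921·0.1265/1.25e-05 = 1185.
Re < 2300 → laminar, so f = 64/Re = 0.05403 (roughness is irrelevant in laminar flow).

f ≈ 0.05403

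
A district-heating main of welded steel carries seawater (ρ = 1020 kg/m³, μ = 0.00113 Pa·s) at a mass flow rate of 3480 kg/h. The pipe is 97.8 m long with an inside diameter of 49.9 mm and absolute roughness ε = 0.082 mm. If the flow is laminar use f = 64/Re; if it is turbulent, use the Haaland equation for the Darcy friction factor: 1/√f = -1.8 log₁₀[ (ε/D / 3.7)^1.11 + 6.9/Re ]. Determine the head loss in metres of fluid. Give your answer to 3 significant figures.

ṁ = 3480 kg/h = 3480/3600 = 0.9667 kg/s.
A = πD²/4 = π(0.0499)²/4 = 0.001956 m²; mean velocity V = ṁ/(ρA) = 0.9667/(1020 · 0.001956) = 0.4846 m/s.
Reynolds number Re = ρVD/μ = 1020 · 0.4846 · 0.0499 / 0.00113 = 2.183e+04.
Re > 4000 → turbulent. Relative roughness ε/D = 8.2e-05/0.0499 = 0.00164. Haaland: 1/√f = -1.8 log₁₀[(0.00164/3.7)^1.11 + 6.9/2.183e+04] = -1.8 log₁₀[0.00019 + 0.000316] = 5.932, so f = 0.02841.
Darcy-Weisbach: ΔP = f(L/D)(ρV²/2) = 0.02841·(97.8/0.0499)·(1020·0.4846²/2) = 0.02841·1960·119.8 = 6670 Pa.
Head loss h_f = ΔP/(ρg) = 6670/(1020·9.81) = 0.667 m.

h_f ≈ 0.667 m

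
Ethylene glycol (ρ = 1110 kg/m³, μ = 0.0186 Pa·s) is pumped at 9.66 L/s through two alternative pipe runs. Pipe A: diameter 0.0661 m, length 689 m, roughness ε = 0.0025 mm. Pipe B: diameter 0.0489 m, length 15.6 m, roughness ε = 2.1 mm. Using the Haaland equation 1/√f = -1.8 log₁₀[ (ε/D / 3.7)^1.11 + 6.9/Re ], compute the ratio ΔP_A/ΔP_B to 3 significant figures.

ΔP_A/ΔP_B ≈ 4.29

Pipe A: V = Q/A = 0.00966/0.003432 = 2.815 m/s; Re = 1.11e+04; ε/D = 3.78e-05; Haaland → f = 0.03005; ΔP_A = f(L/D)(ρV²/2) = 1.378e+06 Pa.
Pipe B: V = Q/A = 0.00966/0.001878 = 5.144 m/s; Re = 1.501e+04; ε/D = 0.0429; Haaland → f = 0.06861; ΔP_B = f(L/D)(ρV²/2) = 3.214e+05 Pa.
ΔP_A/ΔP_B = 1.378e+06/3.214e+05 = 4.29.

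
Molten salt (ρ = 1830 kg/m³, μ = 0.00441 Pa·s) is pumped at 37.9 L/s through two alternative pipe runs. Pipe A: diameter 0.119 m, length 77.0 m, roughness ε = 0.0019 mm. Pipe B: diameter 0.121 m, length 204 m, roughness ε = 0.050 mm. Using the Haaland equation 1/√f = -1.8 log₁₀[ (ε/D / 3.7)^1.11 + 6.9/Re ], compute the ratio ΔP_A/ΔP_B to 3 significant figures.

Pipe A: V = Q/A = 0.0379/0.01112 = 3.408 m/s; Re = 1.683e+05; ε/D = 1.6e-05; Haaland → f = 0.01612; ΔP_A = f(L/D)(ρV²/2) = 1.108e+05 Pa.
Pipe B: V = Q/A = 0.0379/0.0115 = 3.296 m/s; Re = 1.655e+05; ε/D = 0.000413; Haaland → f = 0.01852; ΔP_B = f(L/D)(ρV²/2) = 3.104e+05 Pa.
ΔP_A/ΔP_B = 1.108e+05/3.104e+05 = 0.357.

ΔP_A/ΔP_B ≈ 0.357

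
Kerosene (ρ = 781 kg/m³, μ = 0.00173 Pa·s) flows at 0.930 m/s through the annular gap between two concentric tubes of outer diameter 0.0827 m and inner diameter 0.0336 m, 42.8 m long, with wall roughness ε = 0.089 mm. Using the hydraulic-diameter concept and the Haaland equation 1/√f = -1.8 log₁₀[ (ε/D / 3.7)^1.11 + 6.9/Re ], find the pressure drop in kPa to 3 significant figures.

ΔP ≈ 8.54 kPa

Hydraulic diameter D_h = 4A/P = D_o - D_i = 0.0827 - 0.0336 = 0.0491 m.
Re = ρVD_h/μ = 781·0.93·0.0491/0.00173 = 2.061e+04.
ε/D_h = 8.9e-05/0.0491 = 0.00181; Haaland gives 1/√f = -1.8 log₁₀[0.000212+0.000335] = 5.872, so f = 0.029.
ΔP = f(L/D_h)(ρV²/2) = 0.029·42.8/0.0491·337.7 = 8538 Pa.
ΔP = 8.54 kPa.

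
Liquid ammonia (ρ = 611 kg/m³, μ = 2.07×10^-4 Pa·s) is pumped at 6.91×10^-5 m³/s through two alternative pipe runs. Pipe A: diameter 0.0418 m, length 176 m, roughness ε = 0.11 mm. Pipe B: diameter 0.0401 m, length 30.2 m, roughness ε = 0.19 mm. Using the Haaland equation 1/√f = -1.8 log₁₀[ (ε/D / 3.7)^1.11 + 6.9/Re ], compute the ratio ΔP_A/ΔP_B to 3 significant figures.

Pipe A: V = Q/A = 6.91e-05/0.001372 = 0.05035 m/s; Re = 6213; ε/D = 0.00263; Haaland → f = 0.03815; ΔP_A = f(L/D)(ρV²/2) = 124.4 Pa.
Pipe B: V = Q/A = 6.91e-05/0.001263 = 0.05471 m/s; Re = 6476; ε/D = 0.00474; Haaland → f = 0.0401; ΔP_B = f(L/D)(ρV²/2) = 27.62 Pa.
ΔP_A/ΔP_B = 124.4/27.62 = 4.51.

ΔP_A/ΔP_B ≈ 4.51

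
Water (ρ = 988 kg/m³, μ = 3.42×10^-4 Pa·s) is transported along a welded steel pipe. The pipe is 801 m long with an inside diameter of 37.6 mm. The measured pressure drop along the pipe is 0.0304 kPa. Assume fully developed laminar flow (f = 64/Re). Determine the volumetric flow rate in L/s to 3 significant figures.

Q ≈ 0.00544 L/s

For laminar flow, f = 64/Re with Re = ρVD/μ, so Darcy-Weisbach reduces to ΔP = 32μLV/D². Solving for V: V = ΔP·D²/(32μL) = 30.4·(0.0376)²/(32·0.000342·801) = 0.004903 m/s.
Check: Re = ρVD/μ = 988·0.004903·0.0376/0.000342 = 532.5 < 2300, so the laminar assumption holds.
Q = V·A = 0.004903·(π/4·0.0376²) = 5.444e-06 m³/s = 0.00544 L/s.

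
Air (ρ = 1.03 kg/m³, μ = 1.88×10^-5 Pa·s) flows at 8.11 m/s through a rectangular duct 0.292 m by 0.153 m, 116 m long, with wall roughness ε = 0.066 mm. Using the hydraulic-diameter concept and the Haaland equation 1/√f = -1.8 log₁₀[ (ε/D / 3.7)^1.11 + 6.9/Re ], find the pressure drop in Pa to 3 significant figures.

Hydraulic diameter D_h = 4A/P = 4·(0.292·0.153)/(2·(0.292+0.153)) = 0.1787/0.89 = 0.2008 m.
Re = ρVD_h/μ = 1.03·8.11·0.2008/1.88e-05 = 8.922e+04.
ε/D_h = 6.6e-05/0.2008 = 0.000329; Haaland gives 1/√f = -1.8 log₁₀[3.18e-05+7.73e-05] = 7.131, so f = 0.01966.
ΔP = f(L/D_h)(ρV²/2) = 0.01966·116/0.2008·33.87 = 384.8 Pa.

ΔP ≈ 385 Pa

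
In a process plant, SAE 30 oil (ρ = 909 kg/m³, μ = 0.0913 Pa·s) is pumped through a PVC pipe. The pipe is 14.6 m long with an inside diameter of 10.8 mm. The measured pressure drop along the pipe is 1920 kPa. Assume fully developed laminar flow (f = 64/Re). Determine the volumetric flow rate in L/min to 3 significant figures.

Q ≈ 28.9 L/min

For laminar flow, f = 64/Re with Re = ρVD/μ, so Darcy-Weisbach reduces to ΔP = 32μLV/D². Solving for V: V = ΔP·D²/(32μL) = 1.92e+06·(0.0108)²/(32·0.0913·14.6) = 5.25 m/s.
Check: Re = ρVD/μ = 909·5.25·0.0108/0.0913 = 564.5 < 2300, so the laminar assumption holds.
Q = V·A = 5.25·(π/4·0.0108²) = 0.000481 m³/s = 28.9 L/min.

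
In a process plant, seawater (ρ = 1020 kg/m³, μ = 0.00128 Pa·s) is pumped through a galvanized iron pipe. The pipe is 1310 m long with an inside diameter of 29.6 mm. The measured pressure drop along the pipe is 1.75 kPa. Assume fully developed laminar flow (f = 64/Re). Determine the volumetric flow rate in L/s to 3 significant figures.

For laminar flow, f = 64/Re with Re = ρVD/μ, so Darcy-Weisbach reduces to ΔP = 32μLV/D². Solving for V: V = ΔP·D²/(32μL) = 1750·(0.0296)²/(32·0.00128·1310) = 0.02858 m/s.
Check: Re = ρVD/μ = 1020·0.02858·0.0296/0.00128 = 674 < 2300, so the laminar assumption holds.
Q = V·A = 0.02858·(π/4·0.0296²) = 1.966e-05 m³/s = 0.0197 L/s.

Q ≈ 0.0197 L/s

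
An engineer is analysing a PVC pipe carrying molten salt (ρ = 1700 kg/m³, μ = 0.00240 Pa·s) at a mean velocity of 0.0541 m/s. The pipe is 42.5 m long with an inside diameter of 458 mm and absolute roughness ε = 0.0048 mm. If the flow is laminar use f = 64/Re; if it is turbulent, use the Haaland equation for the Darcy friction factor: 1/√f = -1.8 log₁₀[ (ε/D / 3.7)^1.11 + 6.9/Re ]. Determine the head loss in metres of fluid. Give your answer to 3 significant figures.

Reynolds number Re = ρVD/μ = 1700 · 0.0541 · 0.458 / 0.0024 = 1.755e+04.
Re > 4000 → turbulent. Relative roughness ε/D = 4.8e-06/0.458 = 1.05e-05. Haaland: 1/√f = -1.8 log₁₀[(1.05e-05/3.7)^1.11 + 6.9/1.755e+04] = -1.8 log₁₀[6.95e-07 + 0.000393] = 6.128, so f = 0.02663.
Darcy-Weisbach: ΔP = f(L/D)(ρV²/2) = 0.02663·(42.5/0.458)·(1700·0.0541²/2) = 0.02663·92.79·2.488 = 6.147 Pa.
Head loss h_f = ΔP/(ρg) = 6.147/(1700·9.81) = 3.69×10^-4 m.

h_f ≈ 3.69×10^-4 m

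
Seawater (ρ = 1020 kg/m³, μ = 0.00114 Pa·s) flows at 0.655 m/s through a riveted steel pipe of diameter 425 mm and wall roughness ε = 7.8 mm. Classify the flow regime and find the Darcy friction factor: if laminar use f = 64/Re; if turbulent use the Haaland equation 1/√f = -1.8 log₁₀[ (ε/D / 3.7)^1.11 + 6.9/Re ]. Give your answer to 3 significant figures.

f ≈ 0.0473

Re = ρVD/μ = 1020·0.655·0.425/0.00114 = 2.491e+05.
Re > 4000 → turbulent. ε/D = 0.0078/0.425 = 0.0184; Haaland: 1/√f = -1.8 log₁₀[0.00277 + 2.77e-05] = 4.597, so f = 0.04733.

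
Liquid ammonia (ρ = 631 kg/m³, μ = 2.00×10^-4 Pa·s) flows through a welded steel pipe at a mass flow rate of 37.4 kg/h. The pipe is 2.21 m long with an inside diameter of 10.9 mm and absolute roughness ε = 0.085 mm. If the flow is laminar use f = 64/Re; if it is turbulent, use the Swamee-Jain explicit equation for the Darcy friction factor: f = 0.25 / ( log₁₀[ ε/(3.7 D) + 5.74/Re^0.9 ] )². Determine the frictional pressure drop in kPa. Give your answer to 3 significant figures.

ṁ = 37.4 kg/h = 37.4/3600 = 0.01039 kg/s.
A = πD²/4 = π(0.0109)²/4 = 9.331e-05 m²; mean velocity V = ṁ/(ρA) = 0.01039/(631 · 9.331e-05) = 0.1764 m/s.
Reynolds number Re = ρVD/μ = 631 · 0.1764 · 0.0109 / 0.0002 = 6068.
Re > 4000 → turbulent. Relative roughness ε/D = 8.5e-05/0.0109 = 0.0078. Swamee-Jain: f = 0.25/(log₁₀[0.0078/3.7 + 5.74/6068^0.9])² = 0.25/(log₁₀[0.00211 + 0.00226])² = 0.25/(-2.36)² = 0.0449.
Darcy-Weisbach: ΔP = f(L/D)(ρV²/2) = 0.0449·(2.21/0.0109)·(631·0.1764²/2) = 0.0449·202.8·9.822 = 89.41 Pa.
ΔP = 89.41 Pa = 0.0894 kPa.

ΔP ≈ 0.0894 kPa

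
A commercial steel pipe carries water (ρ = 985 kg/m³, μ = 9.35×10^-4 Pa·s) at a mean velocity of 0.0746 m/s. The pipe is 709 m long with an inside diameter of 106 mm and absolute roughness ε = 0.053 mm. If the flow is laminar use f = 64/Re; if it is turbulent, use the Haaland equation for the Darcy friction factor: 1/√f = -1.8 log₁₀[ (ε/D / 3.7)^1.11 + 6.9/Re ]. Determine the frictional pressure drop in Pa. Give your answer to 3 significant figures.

ΔP ≈ 606 Pa

Reynolds number Re = ρVD/μ = 985 · 0.0746 · 0.106 / 0.000935 = 8330.
Re > 4000 → turbulent. Relative roughness ε/D = 5.3e-05/0.106 = 0.0005. Haaland: 1/√f = -1.8 log₁₀[(0.0005/3.7)^1.11 + 6.9/8330] = -1.8 log₁₀[5.07e-05 + 0.000828] = 5.501, so f = 0.03305.
Darcy-Weisbach: ΔP = f(L/D)(ρV²/2) = 0.03305·(709/0.106)·(985·0.0746²/2) = 0.03305·6689·2.741 = 605.9 Pa.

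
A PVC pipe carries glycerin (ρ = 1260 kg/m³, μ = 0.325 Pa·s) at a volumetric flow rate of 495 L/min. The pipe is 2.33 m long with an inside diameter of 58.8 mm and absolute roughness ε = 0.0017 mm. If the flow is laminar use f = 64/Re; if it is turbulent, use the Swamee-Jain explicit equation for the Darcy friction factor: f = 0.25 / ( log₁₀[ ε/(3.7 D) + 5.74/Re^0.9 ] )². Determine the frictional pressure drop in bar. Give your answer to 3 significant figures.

ΔP ≈ 0.213 bar

Q = 495 L/min = 495/60000 = 0.00825 m³/s.
Cross-sectional area A = πD²/4 = π(0.0588)²/4 = 0.002715 m²; mean velocity V = Q/A = 0.00825/0.002715 = 3.038 m/s.
Reynolds number Re = ρVD/μ = 1260 · 3.038 · 0.0588 / 0.325 = 692.6.
Re < 2300 → laminar flow, so f = 64/Re = 64/692.6 = 0.09241 (the turbulent correlation is not needed).
Darcy-Weisbach: ΔP = f(L/D)(ρV²/2) = 0.09241·(2.33/0.0588)·(1260·3.038²/2) = 0.09241·39.63·5815 = 2.129e+04 Pa.
ΔP = 2.129e+04 Pa = 0.213 bar.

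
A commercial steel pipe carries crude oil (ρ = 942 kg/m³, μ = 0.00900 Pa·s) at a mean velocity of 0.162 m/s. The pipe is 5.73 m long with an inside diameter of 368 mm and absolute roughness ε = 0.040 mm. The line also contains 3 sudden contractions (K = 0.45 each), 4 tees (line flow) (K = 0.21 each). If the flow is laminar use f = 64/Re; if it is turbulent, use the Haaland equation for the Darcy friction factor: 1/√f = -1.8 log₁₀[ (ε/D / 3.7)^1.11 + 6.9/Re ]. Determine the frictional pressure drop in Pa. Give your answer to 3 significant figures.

Reynolds number Re = ρVD/μ = 942 · 0.162 · 0.368 / 0.009 = 6240.
Re > 4000 → turbulent. Relative roughness ε/D = 4e-05/0.368 = 0.000109. Haaland: 1/√f = -1.8 log₁₀[(0.000109/3.7)^1.11 + 6.9/6240] = -1.8 log₁₀[9.32e-06 + 0.00111] = 5.315, so f = 0.0354.
Total minor-loss coefficient ΣK = 3·0.45 + 4·0.21 = 2.19.
ΔP = [f·L/D + ΣK]·(ρV²/2) = [0.0354·5.73/0.368 + 2.19]·(942·0.162²/2) = [0.5512 + 2.19]·12.36 = 33.88 Pa.

ΔP ≈ 33.9 Pa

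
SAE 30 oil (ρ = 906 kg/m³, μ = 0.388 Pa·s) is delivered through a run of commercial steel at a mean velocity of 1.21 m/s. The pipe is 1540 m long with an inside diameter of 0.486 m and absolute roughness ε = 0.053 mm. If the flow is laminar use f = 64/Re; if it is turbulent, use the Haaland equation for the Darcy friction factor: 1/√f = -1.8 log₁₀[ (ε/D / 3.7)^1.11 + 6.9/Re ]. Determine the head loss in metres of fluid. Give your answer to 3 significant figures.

h_f ≈ 11.0 m

Reynolds number Re = ρVD/μ = 906 · 1.21 · 0.486 / 0.388 = 1373.
Re < 2300 → laminar flow, so f = 64/Re = 64/1373 = 0.04661 (the turbulent correlation is not needed).
Darcy-Weisbach: ΔP = f(L/D)(ρV²/2) = 0.04661·(1540/0.486)·(906·1.21²/2) = 0.04661·3169·663.2 = 9.795e+04 Pa.
Head loss h_f = ΔP/(ρg) = 9.795e+04/(906·9.81) = 11.0 m.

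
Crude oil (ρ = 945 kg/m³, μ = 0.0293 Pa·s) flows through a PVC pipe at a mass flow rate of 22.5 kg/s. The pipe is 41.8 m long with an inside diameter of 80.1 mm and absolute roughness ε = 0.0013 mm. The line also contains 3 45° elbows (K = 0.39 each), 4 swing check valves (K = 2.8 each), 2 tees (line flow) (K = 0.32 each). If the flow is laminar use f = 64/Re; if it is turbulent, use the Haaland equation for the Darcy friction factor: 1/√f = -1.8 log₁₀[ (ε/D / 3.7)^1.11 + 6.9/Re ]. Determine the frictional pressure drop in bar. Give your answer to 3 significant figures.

A = πD²/4 = π(0.0801)²/4 = 0.005039 m²; mean velocity V = ṁ/(ρA) = 22.5/(945 · 0.005039) = 4.725 m/s.
Reynolds number Re = ρVD/μ = 945 · 4.725 · 0.0801 / 0.0293 = 1.221e+04.
Re > 4000 → turbulent. Relative roughness ε/D = 1.3e-06/0.0801 = 1.62e-05. Haaland: 1/√f = -1.8 log₁₀[(1.62e-05/3.7)^1.11 + 6.9/1.221e+04] = -1.8 log₁₀[1.13e-06 + 0.000565] = 5.844, so f = 0.02928.
Total minor-loss coefficient ΣK = 3·0.39 + 4·2.8 + 2·0.32 = 13.
ΔP = [f·L/D + ΣK]·(ρV²/2) = [0.02928·41.8/0.0801 + 13]·(945·4.725²/2) = [15.28 + 13]·1.055e+04 = 2.984e+05 Pa.
ΔP = 2.984e+05 Pa = 2.98 bar.

ΔP ≈ 2.98 bar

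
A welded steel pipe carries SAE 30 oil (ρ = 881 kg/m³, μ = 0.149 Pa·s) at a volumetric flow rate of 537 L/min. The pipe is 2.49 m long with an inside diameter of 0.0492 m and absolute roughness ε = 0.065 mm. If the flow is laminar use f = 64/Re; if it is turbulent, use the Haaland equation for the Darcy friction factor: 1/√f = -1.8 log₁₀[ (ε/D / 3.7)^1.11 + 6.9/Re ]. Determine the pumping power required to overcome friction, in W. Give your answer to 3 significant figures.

P ≈ 207 W

Q = 537 L/min = 537/60000 = 0.00895 m³/s.
Cross-sectional area A = πD²/4 = π(0.0492)²/4 = 0.001901 m²; mean velocity V = Q/A = 0.00895/0.001901 = 4.708 m/s.
Reynolds number Re = ρVD/μ = 881 · 4.708 · 0.0492 / 0.149 = 1369.
Re < 2300 → laminar flow, so f = 64/Re = 64/1369 = 0.04673 (the turbulent correlation is not needed).
Darcy-Weisbach: ΔP = f(L/D)(ρV²/2) = 0.04673·(2.49/0.0492)·(881·4.708²/2) = 0.04673·50.61·9762 = 2.309e+04 Pa.
Pumping power P = QΔP = 0.00895·2.309e+04 = 206.6 W = 207 W.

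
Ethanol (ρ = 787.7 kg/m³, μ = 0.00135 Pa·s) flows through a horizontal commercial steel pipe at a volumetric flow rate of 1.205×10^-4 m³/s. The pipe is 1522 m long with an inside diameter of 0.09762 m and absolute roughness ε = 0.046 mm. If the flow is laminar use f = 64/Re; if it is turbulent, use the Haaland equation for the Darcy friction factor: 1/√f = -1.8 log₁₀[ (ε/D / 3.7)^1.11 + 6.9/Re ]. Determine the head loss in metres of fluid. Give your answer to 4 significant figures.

Cross-sectional area A = πD²/4 = π(0.09762)²/4 = 0.007485 m²; mean velocity V = Q/A = 0.0001205/0.007485 = 0.0161 m/s.
Reynolds number Re = ρVD/μ = 787.7 · 0.0161 · 0.09762 / 0.00135 = 917.
Re < 2300 → laminar flow, so f = 64/Re = 64/917 = 0.06979 (the turbulent correlation is not needed).
Darcy-Weisbach: ΔP = f(L/D)(ρV²/2) = 0.06979·(1522/0.09762)·(787.7·0.0161²/2) = 0.06979·1.559e+04·0.1021 = 111.1 Pa.
Head loss h_f = ΔP/(ρg) = 111.1/(787.7·9.81) = 0.01438 m.

h_f ≈ 0.01438 m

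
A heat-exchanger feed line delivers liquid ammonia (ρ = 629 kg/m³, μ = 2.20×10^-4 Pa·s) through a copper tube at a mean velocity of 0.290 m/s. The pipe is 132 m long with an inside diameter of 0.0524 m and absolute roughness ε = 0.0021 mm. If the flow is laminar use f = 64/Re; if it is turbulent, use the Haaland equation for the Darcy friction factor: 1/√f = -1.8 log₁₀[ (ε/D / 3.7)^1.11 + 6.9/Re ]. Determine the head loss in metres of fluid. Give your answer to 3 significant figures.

Reynolds number Re = ρVD/μ = 629 · 0.29 · 0.0524 / 0.00022 = 4.345e+04.
Re > 4000 → turbulent. Relative roughness ε/D = 2.1e-06/0.0524 = 4.01e-05. Haaland: 1/√f = -1.8 log₁₀[(4.01e-05/3.7)^1.11 + 6.9/4.345e+04] = -1.8 log₁₀[3.08e-06 + 0.000159] = 6.823, so f = 0.02148.
Darcy-Weisbach: ΔP = f(L/D)(ρV²/2) = 0.02148·(132/0.0524)·(629·0.29²/2) = 0.02148·2519·26.45 = 1431 Pa.
Head loss h_f = ΔP/(ρg) = 1431/(629·9.81) = 0.232 m.

h_f ≈ 0.232 m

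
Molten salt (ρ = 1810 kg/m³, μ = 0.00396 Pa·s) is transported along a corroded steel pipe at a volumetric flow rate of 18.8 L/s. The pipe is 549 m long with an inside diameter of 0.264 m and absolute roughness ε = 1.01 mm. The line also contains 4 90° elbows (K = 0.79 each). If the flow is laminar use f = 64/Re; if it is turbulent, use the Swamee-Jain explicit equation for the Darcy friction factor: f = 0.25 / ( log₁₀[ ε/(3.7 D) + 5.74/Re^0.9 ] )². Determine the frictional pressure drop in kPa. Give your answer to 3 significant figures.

ΔP ≈ 7.20 kPa

Q = 18.8 L/s = 18.8/1000 = 0.0188 m³/s.
Cross-sectional area A = πD²/4 = π(0.264)²/4 = 0.05474 m²; mean velocity V = Q/A = 0.0188/0.05474 = 0.3434 m/s.
Reynolds number Re = ρVD/μ = 1810 · 0.3434 · 0.264 / 0.00396 = 4.144e+04.
Re > 4000 → turbulent. Relative roughness ε/D = 0.00101/0.264 = 0.00383. Swamee-Jain: f = 0.25/(log₁₀[0.00383/3.7 + 5.74/4.144e+04^0.9])² = 0.25/(log₁₀[0.00103 + 0.000401])² = 0.25/(-2.843)² = 0.03093.
Total minor-loss coefficient ΣK = 4·0.79 = 3.16.
ΔP = [f·L/D + ΣK]·(ρV²/2) = [0.03093·549/0.264 + 3.16]·(1810·0.3434²/2) = [64.32 + 3.16]·106.8 = 7203 Pa.
ΔP = 7203 Pa = 7.20 kPa.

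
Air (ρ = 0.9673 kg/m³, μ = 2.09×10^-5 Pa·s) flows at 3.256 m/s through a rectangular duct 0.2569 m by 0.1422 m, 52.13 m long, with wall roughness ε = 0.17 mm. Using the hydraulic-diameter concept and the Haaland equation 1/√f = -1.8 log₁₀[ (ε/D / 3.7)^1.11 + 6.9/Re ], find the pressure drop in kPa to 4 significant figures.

Hydraulic diameter D_h = 4A/P = 4·(0.2569·0.1422)/(2·(0.2569+0.1422)) = 0.1461/0.7982 = 0.1831 m.
Re = ρVD_h/μ = 0.9673·3.256·0.1831/2.09e-05 = 2.759e+04.
ε/D_h = 0.00017/0.1831 = 0.000929; Haaland gives 1/√f = -1.8 log₁₀[0.000101+0.00025] = 6.219, so f = 0.02586.
ΔP = f(L/D_h)(ρV²/2) = 0.02586·52.13/0.1831·5.127 = 37.76 Pa.
ΔP = 0.03776 kPa.

ΔP ≈ 0.03776 kPa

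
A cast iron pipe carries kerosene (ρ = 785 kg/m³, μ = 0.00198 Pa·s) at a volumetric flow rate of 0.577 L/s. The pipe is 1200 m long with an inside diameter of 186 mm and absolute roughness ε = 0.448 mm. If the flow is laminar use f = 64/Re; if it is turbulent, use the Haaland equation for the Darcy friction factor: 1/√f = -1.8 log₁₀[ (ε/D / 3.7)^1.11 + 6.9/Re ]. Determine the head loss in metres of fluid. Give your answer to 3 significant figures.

Q = 0.577 L/s = 0.577/1000 = 0.000577 m³/s.
Cross-sectional area A = πD²/4 = π(0.186)²/4 = 0.02717 m²; mean velocity V = Q/A = 0.000577/0.02717 = 0.02124 m/s.
Reynolds number Re = ρVD/μ = 785 · 0.02124 · 0.186 / 0.00198 = 1566.
Re < 2300 → laminar flow, so f = 64/Re = 64/1566 = 0.04087 (the turbulent correlation is not needed).
Darcy-Weisbach: ΔP = f(L/D)(ρV²/2) = 0.04087·(1200/0.186)·(785·0.02124²/2) = 0.04087·6452·0.177 = 46.67 Pa.
Head loss h_f = ΔP/(ρg) = 46.67/(785·9.81) = 0.00606 m.

h_f ≈ 0.00606 m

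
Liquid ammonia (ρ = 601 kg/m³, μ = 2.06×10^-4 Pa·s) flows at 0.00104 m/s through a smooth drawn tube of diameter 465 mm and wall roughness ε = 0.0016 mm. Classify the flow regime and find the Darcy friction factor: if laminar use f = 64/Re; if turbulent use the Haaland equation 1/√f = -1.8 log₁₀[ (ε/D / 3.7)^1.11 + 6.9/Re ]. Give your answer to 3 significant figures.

Re = ρVD/μ = 601·0.00104·0.465/0.000206 = 1411.
Re < 2300 → laminar, so f = 64/Re = 0.04536 (roughness is irrelevant in laminar flow).

f ≈ 0.0454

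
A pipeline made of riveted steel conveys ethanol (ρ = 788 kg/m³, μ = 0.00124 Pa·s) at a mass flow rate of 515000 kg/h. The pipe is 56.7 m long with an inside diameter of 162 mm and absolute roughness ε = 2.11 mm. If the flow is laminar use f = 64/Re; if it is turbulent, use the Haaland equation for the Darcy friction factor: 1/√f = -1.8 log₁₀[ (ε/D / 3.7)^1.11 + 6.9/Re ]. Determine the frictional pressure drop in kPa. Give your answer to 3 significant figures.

ṁ = 515000 kg/h = 515000/3600 = 143.1 kg/s.
A = πD²/4 = π(0.162)²/4 = 0.02061 m²; mean velocity V = ṁ/(ρA) = 143.1/(788 · 0.02061) = 8.808 m/s.
Reynolds number Re = ρVD/μ = 788 · 8.808 · 0.162 / 0.00124 = 9.067e+05.
Re > 4000 → turbulent. Relative roughness ε/D = 0.00211/0.162 = 0.013. Haaland: 1/√f = -1.8 log₁₀[(0.013/3.7)^1.11 + 6.9/9.067e+05] = -1.8 log₁₀[0.00189 + 7.61e-06] = 4.899, so f = 0.04167.
Darcy-Weisbach: ΔP = f(L/D)(ρV²/2) = 0.04167·(56.7/0.162)·(788·8.808²/2) = 0.04167·350·3.056e+04 = 4.458e+05 Pa.
ΔP = 4.458e+05 Pa = 446 kPa.

ΔP ≈ 446 kPa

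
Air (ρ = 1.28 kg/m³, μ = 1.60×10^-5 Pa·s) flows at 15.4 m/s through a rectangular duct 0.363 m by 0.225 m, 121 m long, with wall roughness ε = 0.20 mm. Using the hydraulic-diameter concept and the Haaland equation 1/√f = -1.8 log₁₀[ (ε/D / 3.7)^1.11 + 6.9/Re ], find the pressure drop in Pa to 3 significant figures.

Hydraulic diameter D_h = 4A/P = 4·(0.363·0.225)/(2·(0.363+0.225)) = 0.3267/1.176 = 0.2778 m.
Re = ρVD_h/μ = 1.28·15.4·0.2778/1.6e-05 = 3.423e+05.
ε/D_h = 0.0002/0.2778 = 0.00072; Haaland gives 1/√f = -1.8 log₁₀[7.6e-05+2.02e-05] = 7.231, so f = 0.01913.
ΔP = f(L/D_h)(ρV²/2) = 0.01913·121/0.2778·151.8 = 1265 Pa.

ΔP ≈ 1260 Pa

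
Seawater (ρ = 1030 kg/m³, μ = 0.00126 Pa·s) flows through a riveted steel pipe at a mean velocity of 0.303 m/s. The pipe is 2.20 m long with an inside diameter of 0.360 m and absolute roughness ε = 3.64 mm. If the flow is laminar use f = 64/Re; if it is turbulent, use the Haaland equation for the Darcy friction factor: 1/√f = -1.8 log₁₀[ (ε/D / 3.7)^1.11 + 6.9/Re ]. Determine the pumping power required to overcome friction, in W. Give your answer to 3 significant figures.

P ≈ 0.345 W

Reynolds number Re = ρVD/μ = 1030 · 0.303 · 0.36 / 0.00126 = 8.917e+04.
Re > 4000 → turbulent. Relative roughness ε/D = 0.00364/0.36 = 0.0101. Haaland: 1/√f = -1.8 log₁₀[(0.0101/3.7)^1.11 + 6.9/8.917e+04] = -1.8 log₁₀[0.00143 + 7.74e-05] = 5.08, so f = 0.03874.
Darcy-Weisbach: ΔP = f(L/D)(ρV²/2) = 0.03874·(2.2/0.36)·(1030·0.303²/2) = 0.03874·6.111·47.28 = 11.19 Pa.
Q = V·A = 0.303·0.1018 = 0.03084 m³/s.
Pumping power P = QΔP = 0.03084·11.19 = 0.3453 W = 0.345 W.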